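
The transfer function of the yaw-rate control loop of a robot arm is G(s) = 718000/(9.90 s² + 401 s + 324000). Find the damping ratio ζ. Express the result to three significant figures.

ζ ≈ 0.112

Dividing through by 9.90: denominator becomes s² + 40.51 s + 32730.
So ω_n = √32730 = 181 rad/s and ζ = 40.51/(2·181) = 0.112.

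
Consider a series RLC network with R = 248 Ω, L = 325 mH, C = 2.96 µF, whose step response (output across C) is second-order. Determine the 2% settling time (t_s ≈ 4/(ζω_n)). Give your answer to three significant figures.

For a series RLC circuit (capacitor voltage as output), ω_n = 1/√(LC) = 1/√(325 mH · 2.96 µF) = 1020 rad/s.
ζ = (R/2)·√(C/L) = (248/2)·√(2.96 µF/325 mH) = 0.374.
t_s ≈ 4/(ζω_n) = 0.0105 s.

t_s ≈ 0.0105 s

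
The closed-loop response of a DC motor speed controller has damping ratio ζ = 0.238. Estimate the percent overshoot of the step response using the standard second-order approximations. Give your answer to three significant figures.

For an underdamped second-order system, %OS = 100·exp(−πζ/√(1−ζ²)).
πζ/√(1−ζ²) = π·0.238/√(1−0.0566) = 0.7698, so %OS = 100·e^(−0.7698) = 46.3%.

%OS ≈ 46.3%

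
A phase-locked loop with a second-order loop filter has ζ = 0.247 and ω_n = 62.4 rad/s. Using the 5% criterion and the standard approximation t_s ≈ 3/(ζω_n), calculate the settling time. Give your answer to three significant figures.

t_s ≈ 3/(ζω_n) = 3/(0.247 × 62.4) = 0.195 s.

t_s ≈ 0.195 s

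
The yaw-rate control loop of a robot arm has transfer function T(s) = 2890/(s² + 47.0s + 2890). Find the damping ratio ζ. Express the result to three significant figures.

ζ ≈ 0.437

ω_n = √2890 = 53.8 rad/s; ζ = 47.0/(2·53.8) = 0.437.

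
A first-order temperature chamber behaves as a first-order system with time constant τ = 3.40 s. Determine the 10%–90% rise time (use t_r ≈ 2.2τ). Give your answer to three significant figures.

t_r ≈ 2.2τ = 7.48 s.

t_r ≈ 7.48 s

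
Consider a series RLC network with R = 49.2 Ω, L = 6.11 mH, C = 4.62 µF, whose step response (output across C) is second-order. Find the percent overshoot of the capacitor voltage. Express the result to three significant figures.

For a series RLC circuit (capacitor voltage as output), ω_n = 1/√(LC) = 1/√(6.11 mH · 4.62 µF) = 5950 rad/s.
ζ = (R/2)·√(C/L) = (49.2/2)·√(4.62 µF/6.11 mH) = 0.676.
%OS = 100·exp(−πζ/√(1−ζ²)) = 5.58%.

%OS ≈ 5.58%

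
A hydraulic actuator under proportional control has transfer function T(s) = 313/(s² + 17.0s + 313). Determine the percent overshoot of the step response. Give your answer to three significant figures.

%OS ≈ 17.9%

ω_n = √313 = 17.7 rad/s; ζ = 17.0/(2·17.7) = 0.480.
Overshoot: exp(−π·0.480/√(1−0.480²)) = 0.179, i.e. 17.9%.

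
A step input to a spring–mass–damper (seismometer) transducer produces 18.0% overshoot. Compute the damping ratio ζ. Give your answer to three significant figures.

From %OS = 100·exp(−πζ/√(1−ζ²)), invert to get ζ = −ln(OS)/√(π² + ln²(OS)) with OS = 0.180.
−ln 0.180 = 1.715, so ζ = 1.715/√(π² + 2.941) = 0.479.

ζ ≈ 0.479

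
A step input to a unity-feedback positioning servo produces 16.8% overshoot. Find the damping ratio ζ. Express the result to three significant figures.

ζ ≈ 0.494

From %OS = 100·exp(−πζ/√(1−ζ²)), invert to get ζ = −ln(OS)/√(π² + ln²(OS)) with OS = 0.168.
−ln 0.168 = 1.784, so ζ = 1.784/√(π² + 3.182) = 0.494.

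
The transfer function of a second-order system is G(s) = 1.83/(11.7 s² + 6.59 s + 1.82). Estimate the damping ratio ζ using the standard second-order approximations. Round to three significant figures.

Dividing through by 11.7: denominator becomes s² + 0.5632 s + 0.1556.
So ω_n = √0.1556 = 0.394 rad/s and ζ = 0.5632/(2·0.394) = 0.714.

ζ ≈ 0.714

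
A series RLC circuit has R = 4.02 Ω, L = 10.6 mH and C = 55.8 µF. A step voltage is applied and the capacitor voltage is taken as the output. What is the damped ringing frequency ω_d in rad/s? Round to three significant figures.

ω_d ≈ 1290 rad/s

For a series RLC circuit (capacitor voltage as output), ω_n = 1/√(LC) = 1/√(10.6 mH · 55.8 µF) = 1300 rad/s.
ζ = (R/2)·√(C/L) = (4.02/2)·√(55.8 µF/10.6 mH) = 0.146.
The damped frequency ω_d = ω_n√(1−ζ²) = 1290 rad/s.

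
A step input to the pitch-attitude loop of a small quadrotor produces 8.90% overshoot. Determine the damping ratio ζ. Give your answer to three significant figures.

Inverting the overshoot relation: ζ = |ln 0.0890|/√(π² + ln²0.0890) = 0.610.

ζ ≈ 0.610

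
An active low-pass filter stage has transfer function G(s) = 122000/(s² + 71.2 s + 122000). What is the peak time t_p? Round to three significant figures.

t_p ≈ 0.00904 s

Matching coefficients with s² + 2ζω_n s + ω_n² gives ω_n² = 122000 ⇒ ω_n = 349 rad/s, and ζ = 71.2/(2ω_n) = 0.102.
The damped frequency ω_d = ω_n√(1−ζ²) = 347 rad/s. Then t_p = π/ω_d = 0.00904 s.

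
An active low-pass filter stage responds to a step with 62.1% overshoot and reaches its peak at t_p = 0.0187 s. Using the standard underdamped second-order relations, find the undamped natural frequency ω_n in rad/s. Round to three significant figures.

From the overshoot, ζ = −ln(OS)/√(π²+ln²(OS)) = 0.150.
From t_p = π/ω_d, ω_d = π/0.0187 = 168 rad/s, so ω_n = ω_d/√(1−ζ²) = 170 rad/s.

ω_n ≈ 170 rad/s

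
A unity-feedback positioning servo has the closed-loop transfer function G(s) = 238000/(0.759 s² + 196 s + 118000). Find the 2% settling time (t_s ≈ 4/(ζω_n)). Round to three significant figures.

t_s ≈ 0.0310 s

Dividing through by 0.759: denominator becomes s² + 258.2 s + 155500.
So ω_n = √155500 = 394 rad/s and ζ = 258.2/(2·394) = 0.327.
t_s ≈ 4/(ζω_n) = 0.0310 s.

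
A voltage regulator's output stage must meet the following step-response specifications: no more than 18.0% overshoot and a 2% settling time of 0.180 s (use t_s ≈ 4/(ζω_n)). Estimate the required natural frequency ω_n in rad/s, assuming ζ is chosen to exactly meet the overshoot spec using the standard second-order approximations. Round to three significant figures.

Inverting the overshoot relation: ζ = |ln 0.180|/√(π² + ln²0.180) = 0.479.
From t_s ≈ 4/(ζω_n): ω_n = 4/(ζ·t_s) = 4/(0.479·0.180) = 46.4 rad/s.

ω_n ≈ 46.4 rad/s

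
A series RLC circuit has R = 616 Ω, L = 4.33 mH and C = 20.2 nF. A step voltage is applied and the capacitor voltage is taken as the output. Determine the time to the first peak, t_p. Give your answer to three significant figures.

For a series RLC circuit (capacitor voltage as output), ω_n = 1/√(LC) = 1/√(4.33 mH · 20.2 nF) = 107000 rad/s.
ζ = (R/2)·√(C/L) = (616/2)·√(20.2 nF/4.33 mH) = 0.665.
The damped frequency ω_d = ω_n√(1−ζ²) = 79800 rad/s. t_p = π/ω_d = 0.0000394 s.

t_p ≈ 0.0000394 s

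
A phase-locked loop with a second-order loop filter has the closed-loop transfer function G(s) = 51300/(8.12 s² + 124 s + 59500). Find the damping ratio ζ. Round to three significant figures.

ζ ≈ 0.0892

Dividing through by 8.12: denominator becomes s² + 15.27 s + 7328.
So ω_n = √7328 = 85.6 rad/s and ζ = 15.27/(2·85.6) = 0.0892.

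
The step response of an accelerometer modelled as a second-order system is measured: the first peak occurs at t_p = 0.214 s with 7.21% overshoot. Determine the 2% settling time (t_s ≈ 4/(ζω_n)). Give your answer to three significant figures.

ζ from %OS: ζ = |ln 0.0721|/√(π²+ln²0.0721) = 0.642.
From t_p = π/ω_d, ω_d = π/0.214 = 14.7 rad/s, so ω_n = ω_d/√(1−ζ²) = 19.1 rad/s.
t_s ≈ 4/(ζω_n) = 4/(0.642·19.1) = 0.326 s.

t_s ≈ 0.326 s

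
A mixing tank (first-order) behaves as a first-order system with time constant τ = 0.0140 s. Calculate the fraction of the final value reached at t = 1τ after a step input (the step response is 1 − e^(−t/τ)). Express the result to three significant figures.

y/y_∞ ≈ 0.632

y(t)/y_∞ = 1 − e^(−t/τ) = 1 − e^(−1) = 1 − e^(−1.00) = 0.632.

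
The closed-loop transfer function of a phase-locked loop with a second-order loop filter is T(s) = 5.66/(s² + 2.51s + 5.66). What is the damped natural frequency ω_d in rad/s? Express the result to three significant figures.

Matching coefficients with s² + 2ζω_n s + ω_n² gives ω_n² = 5.66 ⇒ ω_n = 2.38 rad/s, and ζ = 2.51/(2ω_n) = 0.528.
ω_d = 2.38·√(1 − 0.528²) = 2.02 rad/s.

ω_d ≈ 2.02 rad/s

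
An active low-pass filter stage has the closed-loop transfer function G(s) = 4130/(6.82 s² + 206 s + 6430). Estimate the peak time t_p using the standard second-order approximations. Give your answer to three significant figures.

t_p ≈ 0.118 s

Dividing through by 6.82: denominator becomes s² + 30.21 s + 942.8.
So ω_n = √942.8 = 30.7 rad/s and ζ = 30.21/(2·30.7) = 0.492.
ω_d = ω_n√(1−ζ²) = 26.7 rad/s. t_p = π/ω_d = 0.118 s.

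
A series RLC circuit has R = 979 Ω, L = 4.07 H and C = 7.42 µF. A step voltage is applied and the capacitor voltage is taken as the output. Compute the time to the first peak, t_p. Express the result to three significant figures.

t_p ≈ 0.0230 s

For a series RLC circuit (capacitor voltage as output), ω_n = 1/√(LC) = 1/√(4.07 H · 7.42 µF) = 182 rad/s.
ζ = (R/2)·√(C/L) = (979/2)·√(7.42 µF/4.07 H) = 0.661.
ω_d = 182·√(1 − 0.661²) = 137 rad/s. t_p = π/ω_d = 0.0230 s.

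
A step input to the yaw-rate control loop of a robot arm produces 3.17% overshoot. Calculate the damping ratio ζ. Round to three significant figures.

ζ ≈ 0.740

From %OS = 100·exp(−πζ/√(1−ζ²)), invert to get ζ = −ln(OS)/√(π² + ln²(OS)) with OS = 0.0317.
−ln 0.0317 = 3.451, so ζ = 3.451/√(π² + 11.91) = 0.740.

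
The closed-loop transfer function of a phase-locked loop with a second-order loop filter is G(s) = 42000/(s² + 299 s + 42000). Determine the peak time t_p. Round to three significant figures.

ω_n = √42000 = 205 rad/s; ζ = 299/(2·205) = 0.729.
ω_d = 205·√(1 − 0.729²) = 140 rad/s. Then t_p = π/ω_d = 0.0224 s.

t_p ≈ 0.0224 s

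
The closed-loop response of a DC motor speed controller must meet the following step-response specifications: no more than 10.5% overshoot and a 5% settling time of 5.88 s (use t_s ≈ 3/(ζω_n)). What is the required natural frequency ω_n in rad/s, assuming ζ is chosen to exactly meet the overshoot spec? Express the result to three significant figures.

ζ = −ln(OS)/√(π² + (ln OS)²). With OS = 0.105, ln OS = −2.254 and ζ = 2.254/3.866 = 0.583.
Then ω_n = 3/(ζ t_s) = 3/(0.583 × 5.88) = 0.875 rad/s.

ω_n ≈ 0.875 rad/s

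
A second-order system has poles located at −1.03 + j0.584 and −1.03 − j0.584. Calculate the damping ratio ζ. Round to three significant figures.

With σ = 1.03, ω_d = 0.584: ω_n = √(σ²+ω_d²) = 1.18 rad/s, ζ = σ/ω_n = 0.870.

ζ ≈ 0.870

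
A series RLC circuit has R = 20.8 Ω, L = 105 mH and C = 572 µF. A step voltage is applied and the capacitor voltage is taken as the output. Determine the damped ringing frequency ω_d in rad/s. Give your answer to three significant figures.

For a series RLC circuit (capacitor voltage as output), ω_n = 1/√(LC) = 1/√(105 mH · 572 µF) = 129 rad/s.
ζ = (R/2)·√(C/L) = (20.8/2)·√(572 µF/105 mH) = 0.768.
ω_d = ω_n√(1−ζ²) = 82.7 rad/s.

ω_d ≈ 82.7 rad/s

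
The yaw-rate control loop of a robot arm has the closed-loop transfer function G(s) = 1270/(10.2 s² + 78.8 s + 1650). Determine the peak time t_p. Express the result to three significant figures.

Dividing through by 10.2: denominator becomes s² + 7.725 s + 161.8.
So ω_n = √161.8 = 12.7 rad/s and ζ = 7.725/(2·12.7) = 0.304.
ω_d = ω_n√(1−ζ²) = 12.1 rad/s. t_p = π/ω_d = 0.259 s.

t_p ≈ 0.259 s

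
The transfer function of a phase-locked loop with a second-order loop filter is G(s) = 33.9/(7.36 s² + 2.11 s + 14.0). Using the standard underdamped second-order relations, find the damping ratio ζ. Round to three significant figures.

Dividing through by 7.36: denominator becomes s² + 0.2867 s + 1.902.
So ω_n = √1.902 = 1.38 rad/s and ζ = 0.2867/(2·1.38) = 0.104.

ζ ≈ 0.104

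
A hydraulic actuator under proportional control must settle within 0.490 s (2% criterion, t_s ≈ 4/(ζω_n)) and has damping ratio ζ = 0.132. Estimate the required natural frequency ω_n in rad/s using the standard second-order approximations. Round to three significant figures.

Rearranging t_s ≈ 4/(ζω_n) gives ω_n = 4/(ζ·t_s) = 4/(0.132 × 0.490) = 61.8 rad/s.

ω_n ≈ 61.8 rad/s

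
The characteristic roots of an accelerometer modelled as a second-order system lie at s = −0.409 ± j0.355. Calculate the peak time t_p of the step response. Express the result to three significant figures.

t_p = π/ω_d with ω_d = 0.355 (the imaginary part), so t_p = 8.85 s.

t_p ≈ 8.85 s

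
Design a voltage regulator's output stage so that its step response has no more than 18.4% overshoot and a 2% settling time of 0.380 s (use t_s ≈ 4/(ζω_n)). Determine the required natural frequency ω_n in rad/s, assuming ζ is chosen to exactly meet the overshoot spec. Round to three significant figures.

ω_n ≈ 22.2 rad/s

From %OS = 100·exp(−πζ/√(1−ζ²)), invert to get ζ = −ln(OS)/√(π² + ln²(OS)) with OS = 0.184.
−ln 0.184 = 1.693, so ζ = 1.693/√(π² + 2.866) = 0.474.
Then ω_n = 4/(ζ t_s) = 4/(0.474 × 0.380) = 22.2 rad/s.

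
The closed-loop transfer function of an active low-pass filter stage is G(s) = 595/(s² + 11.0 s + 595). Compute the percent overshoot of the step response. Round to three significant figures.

Matching coefficients with s² + 2ζω_n s + ω_n² gives ω_n² = 595 ⇒ ω_n = 24.4 rad/s, and ζ = 11.0/(2ω_n) = 0.225.
%OS = 100·exp(−πζ/√(1−ζ²)) = 48.3%.

%OS ≈ 48.3%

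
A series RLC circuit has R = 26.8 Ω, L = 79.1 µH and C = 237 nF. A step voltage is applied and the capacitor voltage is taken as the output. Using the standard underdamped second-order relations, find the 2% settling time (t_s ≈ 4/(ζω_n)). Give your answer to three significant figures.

t_s ≈ 0.0000236 s

For a series RLC circuit (capacitor voltage as output), ω_n = 1/√(LC) = 1/√(79.1 µH · 237 nF) = 231000 rad/s.
ζ = (R/2)·√(C/L) = (26.8/2)·√(237 nF/79.1 µH) = 0.733.
t_s ≈ 4/(ζω_n) = 0.0000236 s.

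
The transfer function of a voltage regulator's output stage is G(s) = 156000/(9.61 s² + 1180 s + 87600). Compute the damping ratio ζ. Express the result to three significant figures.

Dividing through by 9.61: denominator becomes s² + 122.8 s + 9116.
So ω_n = √9116 = 95.5 rad/s and ζ = 122.8/(2·95.5) = 0.643.

ζ ≈ 0.643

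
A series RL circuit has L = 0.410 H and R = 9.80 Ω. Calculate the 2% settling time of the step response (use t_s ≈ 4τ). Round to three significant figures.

t_s ≈ 0.167 s

τ = L/R = 0.410/9.80 = 0.0418 s.
t_s ≈ 4τ = 0.167 s.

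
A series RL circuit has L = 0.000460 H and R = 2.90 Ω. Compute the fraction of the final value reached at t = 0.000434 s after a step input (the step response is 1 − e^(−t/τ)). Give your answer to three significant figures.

y/y_∞ ≈ 0.935

τ = L/R = 0.000460/2.90 = 0.000159 s.
y(t)/y_∞ = 1 − e^(−t/τ) = 1 − e^(−0.000434/0.000159) = 1 − e^(−2.74) = 0.935.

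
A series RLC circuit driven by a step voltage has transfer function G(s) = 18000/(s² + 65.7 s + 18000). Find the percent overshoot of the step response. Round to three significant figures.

%OS ≈ 45.2%

Comparing the denominator to s² + 2ζω_n s + ω_n²: ω_n = √18000 = 134 rad/s, and 2ζω_n = 65.7 so ζ = 65.7/(2·134) = 0.245.
%OS = 100·exp(−πζ/√(1−ζ²)) = 45.2%.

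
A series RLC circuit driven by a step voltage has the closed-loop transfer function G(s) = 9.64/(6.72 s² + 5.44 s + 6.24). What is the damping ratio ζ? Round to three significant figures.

ζ ≈ 0.420

Dividing through by 6.72: denominator becomes s² + 0.8095 s + 0.9286.
So ω_n = √0.9286 = 0.964 rad/s and ζ = 0.8095/(2·0.964) = 0.420.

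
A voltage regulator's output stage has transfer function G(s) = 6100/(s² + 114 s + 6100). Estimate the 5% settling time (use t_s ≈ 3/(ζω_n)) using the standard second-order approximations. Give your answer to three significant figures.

t_s ≈ 0.0526 s

Comparing the denominator to s² + 2ζω_n s + ω_n²: ω_n = √6100 = 78.1 rad/s, and 2ζω_n = 114 so ζ = 114/(2·78.1) = 0.730.
t_s ≈ 3/(ζω_n) = 3/(0.730·78.1) = 0.0526 s.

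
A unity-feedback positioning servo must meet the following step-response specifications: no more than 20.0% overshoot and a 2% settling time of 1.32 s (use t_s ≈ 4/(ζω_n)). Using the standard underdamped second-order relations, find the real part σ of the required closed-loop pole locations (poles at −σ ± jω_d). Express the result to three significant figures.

The settling-time spec alone fixes σ = ζω_n = 4/t_s = 4/1.32 = 3.03.
(Overshoot then fixes ζ = 0.456 and hence ω_d = σ·√(1−ζ²)/ζ = 5.92 rad/s.)

σ ≈ 3.03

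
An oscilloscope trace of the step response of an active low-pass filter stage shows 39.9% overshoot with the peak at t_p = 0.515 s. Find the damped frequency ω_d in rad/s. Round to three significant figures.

t_p = π/ω_d, so ω_d = π/0.515 = 6.10 rad/s.

ω_d ≈ 6.10 rad/s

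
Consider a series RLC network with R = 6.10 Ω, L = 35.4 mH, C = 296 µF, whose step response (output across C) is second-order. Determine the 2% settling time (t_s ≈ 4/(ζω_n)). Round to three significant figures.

t_s ≈ 0.0464 s

For a series RLC circuit (capacitor voltage as output), ω_n = 1/√(LC) = 1/√(35.4 mH · 296 µF) = 309 rad/s.
ζ = (R/2)·√(C/L) = (6.10/2)·√(296 µF/35.4 mH) = 0.279.
t_s ≈ 4/(ζω_n) = 0.0464 s.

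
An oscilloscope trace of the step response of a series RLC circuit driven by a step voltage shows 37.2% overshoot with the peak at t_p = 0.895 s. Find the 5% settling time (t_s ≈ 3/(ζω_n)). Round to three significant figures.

t_s ≈ 2.72 s

The overshoot fixes ζ = −ln(OS)/√(π²+ln²(OS)) = 0.300.
t_p = π/ω_d ⇒ ω_d = 3.51 rad/s; then ω_n = ω_d/√(1−ζ²) = 3.68 rad/s.
t_s ≈ 3/(ζω_n) = 3/(0.300·3.68) = 2.72 s.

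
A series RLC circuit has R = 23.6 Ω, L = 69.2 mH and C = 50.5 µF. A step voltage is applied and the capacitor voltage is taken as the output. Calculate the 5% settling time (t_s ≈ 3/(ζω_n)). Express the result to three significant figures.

t_s ≈ 0.0176 s

For a series RLC circuit (capacitor voltage as output), ω_n = 1/√(LC) = 1/√(69.2 mH · 50.5 µF) = 535 rad/s.
ζ = (R/2)·√(C/L) = (23.6/2)·√(50.5 µF/69.2 mH) = 0.319.
t_s ≈ 3/(ζω_n) = 0.0176 s.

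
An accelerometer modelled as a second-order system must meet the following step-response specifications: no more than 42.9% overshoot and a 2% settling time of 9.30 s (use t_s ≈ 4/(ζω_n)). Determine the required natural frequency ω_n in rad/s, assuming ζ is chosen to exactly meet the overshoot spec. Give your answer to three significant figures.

ω_n ≈ 1.65 rad/s

ζ = −ln(OS)/√(π² + (ln OS)²). With OS = 0.429, ln OS = −0.8463 and ζ = 0.8463/3.254 = 0.260.
Then ω_n = 4/(ζ t_s) = 4/(0.260 × 9.30) = 1.65 rad/s.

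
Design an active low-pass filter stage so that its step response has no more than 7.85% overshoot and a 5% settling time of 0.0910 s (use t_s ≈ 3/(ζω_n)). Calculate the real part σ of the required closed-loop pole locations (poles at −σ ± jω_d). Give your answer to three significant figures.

The settling-time spec alone fixes σ = ζω_n = 3/t_s = 3/0.0910 = 33.0.
(Overshoot then fixes ζ = 0.629 and hence ω_d = σ·√(1−ζ²)/ζ = 40.7 rad/s.)

σ ≈ 33.0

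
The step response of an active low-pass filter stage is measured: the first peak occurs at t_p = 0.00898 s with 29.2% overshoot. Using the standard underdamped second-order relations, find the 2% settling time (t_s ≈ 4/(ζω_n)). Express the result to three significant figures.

The overshoot fixes ζ = −ln(OS)/√(π²+ln²(OS)) = 0.365.
t_p = π/ω_d ⇒ ω_d = 350 rad/s; then ω_n = ω_d/√(1−ζ²) = 376 rad/s.
t_s ≈ 4/(ζω_n) = 4/(0.365·376) = 0.0292 s.

t_s ≈ 0.0292 s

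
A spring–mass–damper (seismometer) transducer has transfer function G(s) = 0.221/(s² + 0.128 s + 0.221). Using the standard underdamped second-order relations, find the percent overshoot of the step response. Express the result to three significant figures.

%OS ≈ 64.9%

Comparing the denominator to s² + 2ζω_n s + ω_n²: ω_n = √0.221 = 0.470 rad/s, and 2ζω_n = 0.128 so ζ = 0.128/(2·0.470) = 0.136.
%OS = 100·exp(−πζ/√(1−ζ²)) = 64.9%.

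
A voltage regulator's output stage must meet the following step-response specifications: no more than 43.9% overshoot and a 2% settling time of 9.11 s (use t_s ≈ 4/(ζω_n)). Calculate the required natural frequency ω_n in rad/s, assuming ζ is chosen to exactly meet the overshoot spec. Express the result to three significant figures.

From %OS = 100·exp(−πζ/√(1−ζ²)), invert to get ζ = −ln(OS)/√(π² + ln²(OS)) with OS = 0.439.
−ln 0.439 = 0.8233, so ζ = 0.8233/√(π² + 0.6778) = 0.253.
Then ω_n = 4/(ζ t_s) = 4/(0.253 × 9.11) = 1.73 rad/s.

ω_n ≈ 1.73 rad/s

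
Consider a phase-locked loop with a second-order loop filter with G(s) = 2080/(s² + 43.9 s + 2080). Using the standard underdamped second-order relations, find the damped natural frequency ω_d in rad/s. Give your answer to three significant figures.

ω_n = √2080 = 45.6 rad/s; ζ = 43.9/(2·45.6) = 0.481.
ω_d = 45.6·√(1 − 0.481²) = 40.0 rad/s.

ω_d ≈ 40.0 rad/s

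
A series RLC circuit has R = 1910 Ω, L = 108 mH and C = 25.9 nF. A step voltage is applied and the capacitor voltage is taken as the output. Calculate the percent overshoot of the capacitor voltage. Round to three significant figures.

For a series RLC circuit (capacitor voltage as output), ω_n = 1/√(LC) = 1/√(108 mH · 25.9 nF) = 18900 rad/s.
ζ = (R/2)·√(C/L) = (1910/2)·√(25.9 nF/108 mH) = 0.468.
%OS = 100 e^{−πζ/√(1−ζ²)} with ζ = 0.468 gives 19.0%.

%OS ≈ 19.0%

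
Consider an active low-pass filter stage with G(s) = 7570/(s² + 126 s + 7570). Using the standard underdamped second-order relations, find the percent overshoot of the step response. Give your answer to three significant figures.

ω_n = √7570 = 87.0 rad/s; ζ = 126/(2·87.0) = 0.724.
Overshoot: exp(−π·0.724/√(1−0.724²)) = 0.0369, i.e. 3.69%.

%OS ≈ 3.69%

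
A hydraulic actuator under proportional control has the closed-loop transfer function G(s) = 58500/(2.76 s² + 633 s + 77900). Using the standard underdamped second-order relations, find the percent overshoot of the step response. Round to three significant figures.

Dividing through by 2.76: denominator becomes s² + 229.3 s + 28220.
So ω_n = √28220 = 168 rad/s and ζ = 229.3/(2·168) = 0.683.
Overshoot: exp(−π·0.683/√(1−0.683²)) = 0.0532, i.e. 5.32%.

%OS ≈ 5.32%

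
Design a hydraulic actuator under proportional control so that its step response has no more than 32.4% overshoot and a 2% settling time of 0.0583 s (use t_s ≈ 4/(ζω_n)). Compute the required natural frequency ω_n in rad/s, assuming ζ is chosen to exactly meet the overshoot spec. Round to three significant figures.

ω_n ≈ 203 rad/s

From %OS = 100·exp(−πζ/√(1−ζ²)), invert to get ζ = −ln(OS)/√(π² + ln²(OS)) with OS = 0.324.
−ln 0.324 = 1.127, so ζ = 1.127/√(π² + 1.270) = 0.338.
From t_s ≈ 4/(ζω_n): ω_n = 4/(ζ·t_s) = 4/(0.338·0.0583) = 203 rad/s.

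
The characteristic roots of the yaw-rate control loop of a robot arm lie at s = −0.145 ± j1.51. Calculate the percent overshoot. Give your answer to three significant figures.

%OS ≈ 74.0%

|pole| = ω_n = √(0.145² + 1.51²) = 1.52 rad/s; ζ = cos θ = σ/ω_n = 0.0956.
%OS = 100 e^{−πζ/√(1−ζ²)} with ζ = 0.0956 gives 74.0%.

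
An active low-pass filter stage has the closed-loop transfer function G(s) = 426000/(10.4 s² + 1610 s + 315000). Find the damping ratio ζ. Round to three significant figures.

ζ ≈ 0.445

Dividing through by 10.4: denominator becomes s² + 154.8 s + 30290.
So ω_n = √30290 = 174 rad/s and ζ = 154.8/(2·174) = 0.445.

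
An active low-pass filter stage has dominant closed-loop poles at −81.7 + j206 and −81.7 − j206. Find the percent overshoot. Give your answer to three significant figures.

%OS ≈ 28.8%

|pole| = ω_n = √(81.7² + 206²) = 222 rad/s; ζ = cos θ = σ/ω_n = 0.369.
%OS = 100 e^{−πζ/√(1−ζ²)} with ζ = 0.369 gives 28.8%.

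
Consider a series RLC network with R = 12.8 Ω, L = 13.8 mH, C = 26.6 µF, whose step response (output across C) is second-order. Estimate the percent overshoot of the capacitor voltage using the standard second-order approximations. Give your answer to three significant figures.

For a series RLC circuit (capacitor voltage as output), ω_n = 1/√(LC) = 1/√(13.8 mH · 26.6 µF) = 1650 rad/s.
ζ = (R/2)·√(C/L) = (12.8/2)·√(26.6 µF/13.8 mH) = 0.281.
%OS = 100·exp(−πζ/√(1−ζ²)) = 39.9%.

%OS ≈ 39.9%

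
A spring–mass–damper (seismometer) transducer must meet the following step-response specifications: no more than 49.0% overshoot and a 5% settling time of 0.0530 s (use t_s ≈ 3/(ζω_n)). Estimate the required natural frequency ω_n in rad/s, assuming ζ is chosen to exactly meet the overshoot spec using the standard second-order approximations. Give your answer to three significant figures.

ω_n ≈ 256 rad/s

From %OS = 100·exp(−πζ/√(1−ζ²)), invert to get ζ = −ln(OS)/√(π² + ln²(OS)) with OS = 0.490.
−ln 0.490 = 0.7133, so ζ = 0.7133/√(π² + 0.5089) = 0.221.
Then ω_n = 3/(ζ t_s) = 3/(0.221 × 0.0530) = 256 rad/s.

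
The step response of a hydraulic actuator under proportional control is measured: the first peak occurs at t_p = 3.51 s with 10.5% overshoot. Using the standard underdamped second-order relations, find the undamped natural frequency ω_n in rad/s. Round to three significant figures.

ζ from %OS: ζ = |ln 0.105|/√(π²+ln²0.105) = 0.583.
From t_p = π/ω_d, ω_d = π/3.51 = 0.895 rad/s, so ω_n = ω_d/√(1−ζ²) = 1.10 rad/s.

ω_n ≈ 1.10 rad/s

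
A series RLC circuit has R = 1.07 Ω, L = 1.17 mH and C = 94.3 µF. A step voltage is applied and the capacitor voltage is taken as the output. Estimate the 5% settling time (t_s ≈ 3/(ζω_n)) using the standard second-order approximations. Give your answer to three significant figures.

For a series RLC circuit (capacitor voltage as output), ω_n = 1/√(LC) = 1/√(1.17 mH · 94.3 µF) = 3010 rad/s.
ζ = (R/2)·√(C/L) = (1.07/2)·√(94.3 µF/1.17 mH) = 0.152.
t_s ≈ 3/(ζω_n) = 0.00656 s.

t_s ≈ 0.00656 s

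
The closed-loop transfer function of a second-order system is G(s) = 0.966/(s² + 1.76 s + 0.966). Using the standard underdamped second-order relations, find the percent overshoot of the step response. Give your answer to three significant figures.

%OS ≈ 0.181%

Comparing the denominator to s² + 2ζω_n s + ω_n²: ω_n = √0.966 = 0.983 rad/s, and 2ζω_n = 1.76 so ζ = 1.76/(2·0.983) = 0.895.
%OS = 100·exp(−πζ/√(1−ζ²)) = 0.181%.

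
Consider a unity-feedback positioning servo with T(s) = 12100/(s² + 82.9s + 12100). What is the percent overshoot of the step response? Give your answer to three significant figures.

%OS ≈ 27.9%

Comparing the denominator to s² + 2ζω_n s + ω_n²: ω_n = √12100 = 110 rad/s, and 2ζω_n = 82.9 so ζ = 82.9/(2·110) = 0.377.
Overshoot: exp(−π·0.377/√(1−0.377²)) = 0.279, i.e. 27.9%.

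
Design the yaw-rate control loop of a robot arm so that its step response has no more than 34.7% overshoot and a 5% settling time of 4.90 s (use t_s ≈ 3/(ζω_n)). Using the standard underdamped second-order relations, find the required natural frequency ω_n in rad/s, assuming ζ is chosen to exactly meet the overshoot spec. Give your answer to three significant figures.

Inverting the overshoot relation: ζ = |ln 0.347|/√(π² + ln²0.347) = 0.319.
From t_s ≈ 3/(ζω_n): ω_n = 3/(ζ·t_s) = 3/(0.319·4.90) = 1.92 rad/s.

ω_n ≈ 1.92 rad/s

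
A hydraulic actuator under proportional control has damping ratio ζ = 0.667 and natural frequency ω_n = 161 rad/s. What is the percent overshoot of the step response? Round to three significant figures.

%OS ≈ 6.01%

For an underdamped second-order system, %OS = 100·exp(−πζ/√(1−ζ²)).
πζ/√(1−ζ²) = π·0.667/√(1−0.445) = 2.812, so %OS = 100·e^(−2.812) = 6.01%.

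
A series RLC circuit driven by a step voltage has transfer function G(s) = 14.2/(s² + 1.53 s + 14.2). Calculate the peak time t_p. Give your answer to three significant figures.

ω_n = √14.2 = 3.77 rad/s; ζ = 1.53/(2·3.77) = 0.203.
The damped frequency ω_d = ω_n√(1−ζ²) = 3.69 rad/s. Then t_p = π/ω_d = 0.851 s.

t_p ≈ 0.851 s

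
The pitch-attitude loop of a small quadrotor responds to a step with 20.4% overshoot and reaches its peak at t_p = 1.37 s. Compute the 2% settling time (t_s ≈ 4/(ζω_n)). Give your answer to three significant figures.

The overshoot fixes ζ = −ln(OS)/√(π²+ln²(OS)) = 0.451.
From t_p = π/ω_d, ω_d = π/1.37 = 2.29 rad/s, so ω_n = ω_d/√(1−ζ²) = 2.57 rad/s.
t_s ≈ 4/(ζω_n) = 4/(0.451·2.57) = 3.45 s.

t_s ≈ 3.45 s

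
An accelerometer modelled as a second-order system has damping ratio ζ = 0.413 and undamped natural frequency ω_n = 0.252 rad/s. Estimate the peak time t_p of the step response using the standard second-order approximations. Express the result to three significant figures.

The damped frequency is ω_d = ω_n√(1−ζ²) = 0.252·√(1−0.171) = 0.230 rad/s.
Peak time t_p = π/ω_d = π/0.230 = 13.7 s.

t_p ≈ 13.7 s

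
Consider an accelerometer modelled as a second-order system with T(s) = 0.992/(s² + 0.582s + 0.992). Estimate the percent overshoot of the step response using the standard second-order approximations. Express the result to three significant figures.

Comparing the denominator to s² + 2ζω_n s + ω_n²: ω_n = √0.992 = 0.996 rad/s, and 2ζω_n = 0.582 so ζ = 0.582/(2·0.996) = 0.292.
%OS = 100·exp(−πζ/√(1−ζ²)) = 38.3%.

%OS ≈ 38.3%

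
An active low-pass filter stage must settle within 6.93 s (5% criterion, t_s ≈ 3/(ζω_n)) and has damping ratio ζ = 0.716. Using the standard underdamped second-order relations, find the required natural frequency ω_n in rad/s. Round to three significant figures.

ω_n ≈ 0.605 rad/s

Rearranging t_s ≈ 3/(ζω_n) gives ω_n = 3/(ζ·t_s) = 3/(0.716 × 6.93) = 0.605 rad/s.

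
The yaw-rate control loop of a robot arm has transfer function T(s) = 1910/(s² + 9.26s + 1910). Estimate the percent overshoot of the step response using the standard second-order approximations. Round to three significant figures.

Matching coefficients with s² + 2ζω_n s + ω_n² gives ω_n² = 1910 ⇒ ω_n = 43.7 rad/s, and ζ = 9.26/(2ω_n) = 0.106.
Overshoot: exp(−π·0.106/√(1−0.106²)) = 0.716, i.e. 71.6%.

%OS ≈ 71.6%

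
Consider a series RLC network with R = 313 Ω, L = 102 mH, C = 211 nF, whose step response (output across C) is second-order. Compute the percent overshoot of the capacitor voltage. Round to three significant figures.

For a series RLC circuit (capacitor voltage as output), ω_n = 1/√(LC) = 1/√(102 mH · 211 nF) = 6820 rad/s.
ζ = (R/2)·√(C/L) = (313/2)·√(211 nF/102 mH) = 0.225.
Overshoot: exp(−π·0.225/√(1−0.225²)) = 0.484, i.e. 48.4%.

%OS ≈ 48.4%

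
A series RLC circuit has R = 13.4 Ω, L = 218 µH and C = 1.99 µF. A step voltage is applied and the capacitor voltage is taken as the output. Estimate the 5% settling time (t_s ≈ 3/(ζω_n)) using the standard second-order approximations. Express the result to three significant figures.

t_s ≈ 0.0000976 s

For a series RLC circuit (capacitor voltage as output), ω_n = 1/√(LC) = 1/√(218 µH · 1.99 µF) = 48000 rad/s.
ζ = (R/2)·√(C/L) = (13.4/2)·√(1.99 µF/218 µH) = 0.640.
t_s ≈ 3/(ζω_n) = 0.0000976 s.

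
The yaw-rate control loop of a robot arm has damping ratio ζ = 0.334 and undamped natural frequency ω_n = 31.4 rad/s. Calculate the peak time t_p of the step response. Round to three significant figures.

The damped frequency is ω_d = ω_n√(1−ζ²) = 31.4·√(1−0.112) = 29.6 rad/s.
Peak time t_p = π/ω_d = π/29.6 = 0.106 s.

t_p ≈ 0.106 s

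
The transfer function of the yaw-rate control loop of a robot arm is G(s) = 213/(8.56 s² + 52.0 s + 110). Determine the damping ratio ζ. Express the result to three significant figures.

ζ ≈ 0.847

Dividing through by 8.56: denominator becomes s² + 6.075 s + 12.85.
So ω_n = √12.85 = 3.58 rad/s and ζ = 6.075/(2·3.58) = 0.847.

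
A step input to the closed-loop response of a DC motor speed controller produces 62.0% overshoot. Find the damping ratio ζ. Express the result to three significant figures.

ζ ≈ 0.150

From %OS = 100·exp(−πζ/√(1−ζ²)), invert to get ζ = −ln(OS)/√(π² + ln²(OS)) with OS = 0.620.
−ln 0.620 = 0.4780, so ζ = 0.4780/√(π² + 0.2285) = 0.150.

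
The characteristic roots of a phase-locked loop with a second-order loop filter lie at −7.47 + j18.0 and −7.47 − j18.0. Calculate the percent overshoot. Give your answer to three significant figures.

%OS ≈ 27.2%

With σ = 7.47, ω_d = 18.0: ω_n = √(σ²+ω_d²) = 19.5 rad/s, ζ = σ/ω_n = 0.383.
Overshoot: exp(−π·0.383/√(1−0.383²)) = 0.272, i.e. 27.2%.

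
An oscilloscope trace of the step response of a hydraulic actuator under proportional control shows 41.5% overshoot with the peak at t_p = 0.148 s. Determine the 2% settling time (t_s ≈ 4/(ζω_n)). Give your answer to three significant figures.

t_s ≈ 0.673 s

From the overshoot, ζ = −ln(OS)/√(π²+ln²(OS)) = 0.270.
From t_p = π/ω_d, ω_d = π/0.148 = 21.2 rad/s, so ω_n = ω_d/√(1−ζ²) = 22.0 rad/s.
t_s ≈ 4/(ζω_n) = 4/(0.270·22.0) = 0.673 s.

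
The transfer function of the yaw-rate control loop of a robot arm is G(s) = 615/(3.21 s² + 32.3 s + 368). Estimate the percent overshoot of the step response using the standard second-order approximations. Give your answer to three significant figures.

%OS ≈ 18.8%

Dividing through by 3.21: denominator becomes s² + 10.06 s + 114.6.
So ω_n = √114.6 = 10.7 rad/s and ζ = 10.06/(2·10.7) = 0.470.
%OS = 100 e^{−πζ/√(1−ζ²)} with ζ = 0.470 gives 18.8%.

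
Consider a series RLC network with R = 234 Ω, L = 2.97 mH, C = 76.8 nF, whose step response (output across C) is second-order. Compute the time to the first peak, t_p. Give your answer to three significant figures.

t_p ≈ 0.0000590 s

For a series RLC circuit (capacitor voltage as output), ω_n = 1/√(LC) = 1/√(2.97 mH · 76.8 nF) = 66200 rad/s.
ζ = (R/2)·√(C/L) = (234/2)·√(76.8 nF/2.97 mH) = 0.595.
ω_d = ω_n√(1−ζ²) = 53200 rad/s. t_p = π/ω_d = 0.0000590 s.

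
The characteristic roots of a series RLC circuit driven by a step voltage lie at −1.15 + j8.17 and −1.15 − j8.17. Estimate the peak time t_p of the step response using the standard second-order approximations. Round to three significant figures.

t_p = π/ω_d with ω_d = 8.17 (the imaginary part), so t_p = 0.385 s.

t_p ≈ 0.385 s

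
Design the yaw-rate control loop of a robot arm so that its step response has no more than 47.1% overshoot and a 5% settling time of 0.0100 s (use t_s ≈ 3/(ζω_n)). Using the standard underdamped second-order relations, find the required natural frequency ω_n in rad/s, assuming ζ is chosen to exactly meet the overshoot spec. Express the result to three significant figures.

ζ = −ln(OS)/√(π² + (ln OS)²). With OS = 0.471, ln OS = −0.7529 and ζ = 0.7529/3.231 = 0.233.
From t_s ≈ 3/(ζω_n): ω_n = 3/(ζ·t_s) = 3/(0.233·0.0100) = 1290 rad/s.

ω_n ≈ 1290 rad/s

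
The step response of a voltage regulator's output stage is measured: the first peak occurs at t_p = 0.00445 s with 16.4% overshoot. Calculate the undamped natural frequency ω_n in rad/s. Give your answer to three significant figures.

The overshoot fixes ζ = −ln(OS)/√(π²+ln²(OS)) = 0.499.
From t_p = π/ω_d, ω_d = π/0.00445 = 706 rad/s, so ω_n = ω_d/√(1−ζ²) = 815 rad/s.

ω_n ≈ 815 rad/s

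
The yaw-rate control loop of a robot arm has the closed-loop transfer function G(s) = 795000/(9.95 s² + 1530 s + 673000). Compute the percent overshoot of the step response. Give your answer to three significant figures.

Dividing through by 9.95: denominator becomes s² + 153.8 s + 67640.
So ω_n = √67640 = 260 rad/s and ζ = 153.8/(2·260) = 0.296.
Overshoot: exp(−π·0.296/√(1−0.296²)) = 0.378, i.e. 37.8%.

%OS ≈ 37.8%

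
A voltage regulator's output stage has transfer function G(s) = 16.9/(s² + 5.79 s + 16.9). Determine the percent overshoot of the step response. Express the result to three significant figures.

%OS ≈ 4.43%

Matching coefficients with s² + 2ζω_n s + ω_n² gives ω_n² = 16.9 ⇒ ω_n = 4.11 rad/s, and ζ = 5.79/(2ω_n) = 0.704.
%OS = 100·exp(−πζ/√(1−ζ²)) = 4.43%.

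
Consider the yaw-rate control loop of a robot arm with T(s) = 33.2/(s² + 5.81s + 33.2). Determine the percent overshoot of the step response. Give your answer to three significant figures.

%OS ≈ 16.0%

Matching coefficients with s² + 2ζω_n s + ω_n² gives ω_n² = 33.2 ⇒ ω_n = 5.76 rad/s, and ζ = 5.81/(2ω_n) = 0.504.
%OS = 100 e^{−πζ/√(1−ζ²)} with ζ = 0.504 gives 16.0%.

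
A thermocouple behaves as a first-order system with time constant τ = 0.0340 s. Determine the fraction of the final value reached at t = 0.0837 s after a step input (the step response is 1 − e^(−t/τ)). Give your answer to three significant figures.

y(t)/y_∞ = 1 − e^(−t/τ) = 1 − e^(−0.0837/0.0340) = 1 − e^(−2.46) = 0.915.

y/y_∞ ≈ 0.915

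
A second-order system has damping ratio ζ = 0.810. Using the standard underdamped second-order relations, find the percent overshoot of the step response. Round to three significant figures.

For an underdamped second-order system, %OS = 100·exp(−πζ/√(1−ζ²)).
πζ/√(1−ζ²) = π·0.810/√(1−0.656) = 4.339, so %OS = 100·e^(−4.339) = 1.30%.

%OS ≈ 1.30%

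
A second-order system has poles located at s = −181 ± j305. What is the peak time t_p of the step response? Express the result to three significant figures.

t_p ≈ 0.0103 s

t_p = π/ω_d with ω_d = 305 (the imaginary part), so t_p = 0.0103 s.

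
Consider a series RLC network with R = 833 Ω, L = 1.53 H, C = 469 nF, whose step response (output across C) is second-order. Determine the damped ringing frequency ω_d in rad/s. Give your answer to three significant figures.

For a series RLC circuit (capacitor voltage as output), ω_n = 1/√(LC) = 1/√(1.53 H · 469 nF) = 1180 rad/s.
ζ = (R/2)·√(C/L) = (833/2)·√(469 nF/1.53 H) = 0.231.
ω_d = 1180·√(1 − 0.231²) = 1150 rad/s.

ω_d ≈ 1150 rad/s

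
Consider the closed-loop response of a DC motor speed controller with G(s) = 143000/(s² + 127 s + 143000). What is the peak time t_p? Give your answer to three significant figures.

t_p ≈ 0.00843 s

Comparing the denominator to s² + 2ζω_n s + ω_n²: ω_n = √143000 = 378 rad/s, and 2ζω_n = 127 so ζ = 127/(2·378) = 0.168.
ω_d = 378·√(1 − 0.168²) = 373 rad/s. Then t_p = π/ω_d = 0.00843 s.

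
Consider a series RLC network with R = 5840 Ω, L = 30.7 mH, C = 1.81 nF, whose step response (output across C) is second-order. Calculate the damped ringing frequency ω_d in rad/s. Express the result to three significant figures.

For a series RLC circuit (capacitor voltage as output), ω_n = 1/√(LC) = 1/√(30.7 mH · 1.81 nF) = 134000 rad/s.
ζ = (R/2)·√(C/L) = (5840/2)·√(1.81 nF/30.7 mH) = 0.709.
The damped frequency ω_d = ω_n√(1−ζ²) = 94600 rad/s.

ω_d ≈ 94600 rad/s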